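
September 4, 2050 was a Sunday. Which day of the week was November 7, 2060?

From September 4, 2050 to September 4, 2060: 10 years, of which 3 contain a Feb 29 — 7×365 + 3×366 = 3653 days.
September 2060: 30 − 4 = 26 days remain.
Then October (31): 31 days.
November 1–7, 2060: 7 days.
Residual: 64 days.
Total: 3717 days.
3717 is a multiple of 7, so November 7, 2060 falls on the same weekday: Sunday.

Sunday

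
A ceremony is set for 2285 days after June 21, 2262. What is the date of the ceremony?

September 22, 2268

Count 2285 days after June 21, 2262:
June 21, 2262 → June 21, 2263: 365 days.
June 21, 2263 → June 21, 2264: 366 days (2264 is a leap year).
June 21, 2264 → June 21, 2265: 365 days.
June 21, 2265 → June 21, 2266: 365 days.
June 21, 2266 → June 21, 2267: 365 days.
June 21, 2267 → June 21, 2268: 366 days (2268 is a leap year).
June 2268: 30 − 21 = 9 days remain.
Then July (31), August (31): 31 + 31 = 62 days.
September 1–22, 2268: 22 days.
Residual: 93 days.
Total: 2285 days.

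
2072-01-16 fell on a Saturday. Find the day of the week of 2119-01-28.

Saturday

Day-of-year of January 16, 2072: 16.
Day-of-year of January 28, 2119: 28.
2072 has 366 days, so 366 − 16 = 350 days remain in 2072.
Full years 2073–2118: 36 common + 10 leap = 36×365 + 10×366 = 16800 days.
Total: 350 + 16800 + 28 = 17178 days.
17178 is a multiple of 7, so 2119-01-28 falls on the same weekday: Saturday.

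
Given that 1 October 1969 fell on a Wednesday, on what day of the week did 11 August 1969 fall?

Count forward from the earlier date (August 11, 1969) to the later (October 1, 1969):
August 1969: 31 − 11 = 20 days remain.
Then September (30): 30 days.
October 1, 1969: 1 day.
Total: 20 + 30 + 1 = 51 days.
51 mod 7 = 2, so 2 days before Wednesday is Monday.

Monday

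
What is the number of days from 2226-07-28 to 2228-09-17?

782

July 2226: 31 − 28 = 3 days remain.
Then 25 full months totalling 762 days.
September 1–17, 2228: 17 days.
Total: 3 + 762 + 17 = 782 days.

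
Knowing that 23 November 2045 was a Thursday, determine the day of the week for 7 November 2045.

Count forward from the earlier date (November 7, 2045) to the later (November 23, 2045):
Within November 2045: 23 − 7 = 16 days.
16 mod 7 = 2, so 2 days before Thursday is Tuesday.

Tuesday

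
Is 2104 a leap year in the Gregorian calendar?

Yes

2104 is a leap year.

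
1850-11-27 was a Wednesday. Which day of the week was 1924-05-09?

Friday

From November 27, 1850 to November 27, 1923: 73 years, of which 17 contain a Feb 29 — 56×365 + 17×366 = 26662 days.
(1900 is not a leap year (divisible by 100 but not 400).)
November 1923: 30 − 27 = 3 days remain.
Then December (31), January (31), February 1924 (29), March (31), April (30): 31 + 31 + 29 + 31 + 30 = 152 days.
May 1–9, 1924: 9 days.
Residual: 164 days.
Total: 26826 days.
26826 mod 7 = 2, so 2 days after Wednesday is Friday.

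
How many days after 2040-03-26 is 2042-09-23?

March 26, 2040 → March 26, 2041: 365 days.
March 26, 2041 → March 26, 2042: 365 days.
March 2042: 31 − 26 = 5 days remain.
Then April (30), May (31), June (30), July (31), August (31): 30 + 31 + 30 + 31 + 31 = 153 days.
September 1–23, 2042: 23 days.
Residual: 181 days.
Total: 911 days.

911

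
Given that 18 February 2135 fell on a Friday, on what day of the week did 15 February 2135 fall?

Count forward from the earlier date (February 15, 2135) to the later (February 18, 2135):
Within February 2135: 18 − 15 = 3 days.
3 mod 7 = 3, so 3 days before Friday is Tuesday.

Tuesday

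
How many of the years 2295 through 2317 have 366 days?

Years divisible by 4 in [2295, 2317]: 2296, 2300, 2304, 2308, 2312, 2316.
Of these, 2300 is divisible by 100 but not 400, so not leap.
Leap years: 6 − 1 = 5.

5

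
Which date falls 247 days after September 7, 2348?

May 12, 2349

Count 247 days after September 7, 2348:
September 2348: 30 − 7 = 23 days remain.
Then October (31), November (30), December (31), January (31), February 2349 (28), March (31), April (30): 31 + 30 + 31 + 31 + 28 + 31 + 30 = 212 days.
May 1–12, 2349: 12 days.
Total: 23 + 212 + 12 = 247 days.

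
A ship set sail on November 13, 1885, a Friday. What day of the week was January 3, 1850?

Count forward from the earlier date (January 3, 1850) to the later (November 13, 1885):
From January 3, 1850 to January 3, 1885: 35 years, of which 9 contain a Feb 29 — 26×365 + 9×366 = 12784 days.
January 1885: 31 − 3 = 28 days remain.
Then 9 full months totalling 273 days.
November 1–13, 1885: 13 days.
Residual: 314 days.
Total: 13098 days.
13098 mod 7 = 1, so 1 day before Friday is Thursday.

Thursday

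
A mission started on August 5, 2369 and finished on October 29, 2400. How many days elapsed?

11408

From August 5, 2369 to August 5, 2400: 31 years, of which 8 contain a Feb 29 — 23×365 + 8×366 = 11323 days.
(2400 is a leap year (divisible by 400).)
August 2400: 31 − 5 = 26 days remain.
Then September (30): 30 days.
October 1–29, 2400: 29 days.
Residual: 85 days.
Total: 11408 days.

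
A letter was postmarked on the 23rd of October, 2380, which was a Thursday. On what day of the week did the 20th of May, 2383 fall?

October 23, 2380 → October 23, 2381: 365 days.
October 23, 2381 → October 23, 2382: 365 days.
October 2382: 31 − 23 = 8 days remain.
Then November (30), December (31), January (31), February 2383 (28), March (31), April (30): 30 + 31 + 31 + 28 + 31 + 30 = 181 days.
May 1–20, 2383: 20 days.
Residual: 209 days.
Total: 939 days.
939 mod 7 = 1, so 1 day after Thursday is Friday.

Friday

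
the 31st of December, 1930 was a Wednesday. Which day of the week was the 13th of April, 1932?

Day-of-year of December 31, 1930: 365.
Day-of-year of April 13, 1932: 104.
1930 has 365 days, so 365 − 365 = 0 days remain in 1930.
Full years: 1931: 365. Sum = 365.
Total: 0 + 365 + 104 = 469 days.
469 is a multiple of 7, so the 13th of April, 1932 falls on the same weekday: Wednesday.

Wednesday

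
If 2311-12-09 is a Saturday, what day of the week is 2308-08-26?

Count forward from the earlier date (August 26, 2308) to the later (December 9, 2311):
Day-of-year of August 26, 2308: 239.
Day-of-year of December 9, 2311: 343.
2308 has 366 days, so 366 − 239 = 127 days remain in 2308.
Full years: 2309: 365; 2310: 365. Sum = 730.
Total: 127 + 730 + 343 = 1200 days.
1200 mod 7 = 3, so 3 days before Saturday is Wednesday.

Wednesday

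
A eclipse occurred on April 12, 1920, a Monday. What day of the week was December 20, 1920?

April 1920: 30 − 12 = 18 days remain.
Then May (31), June (30), July (31), August (31), September (30), October (31), November (30): 31 + 30 + 31 + 31 + 30 + 31 + 30 = 214 days.
December 1–20, 1920: 20 days.
Total: 18 + 214 + 20 = 252 days.
252 is a multiple of 7, so December 20, 1920 falls on the same weekday: Monday.

Monday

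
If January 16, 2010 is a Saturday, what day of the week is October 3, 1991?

Thursday

Count forward from the earlier date (October 3, 1991) to the later (January 16, 2010):
From October 3, 1991 to October 3, 2009: 18 years, of which 5 contain a Feb 29 — 13×365 + 5×366 = 6575 days.
(2000 is a leap year (divisible by 400).)
October 2009: 31 − 3 = 28 days remain.
Then November (30), December (31): 30 + 31 = 61 days.
January 1–16, 2010: 16 days.
Residual: 105 days.
Total: 6680 days.
6680 mod 7 = 2, so 2 days before Saturday is Thursday.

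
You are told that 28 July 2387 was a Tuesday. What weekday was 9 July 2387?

Thursday

Count forward from the earlier date (July 9, 2387) to the later (July 28, 2387):
Within July 2387: 28 − 9 = 19 days.
19 mod 7 = 5, so 5 days before Tuesday is Thursday.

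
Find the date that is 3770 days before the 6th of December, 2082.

the 10th of August, 2072

Count 3770 days before December 6, 2082:
From August 10, 2072 to August 10, 2082: 10 years, of which 2 contain a Feb 29 — 8×365 + 2×366 = 3652 days.
August 2082: 31 − 10 = 21 days remain.
Then September (30), October (31), November (30): 30 + 31 + 30 = 91 days.
December 1–6, 2082: 6 days.
Residual: 118 days.
Total: 3770 days.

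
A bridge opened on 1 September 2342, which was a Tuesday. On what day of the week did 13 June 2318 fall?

Thursday

Count forward from the earlier date (June 13, 2318) to the later (September 1, 2342):
From June 13, 2318 to June 13, 2342: 24 years, of which 6 contain a Feb 29 — 18×365 + 6×366 = 8766 days.
June 2342: 30 − 13 = 17 days remain.
Then July (31), August (31): 31 + 31 = 62 days.
September 1, 2342: 1 day.
Residual: 80 days.
Total: 8846 days.
8846 mod 7 = 5, so 5 days before Tuesday is Thursday.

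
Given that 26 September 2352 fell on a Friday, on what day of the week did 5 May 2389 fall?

Friday

Day-of-year of September 26, 2352: 270.
Day-of-year of May 5, 2389: 125.
2352 has 366 days, so 366 − 270 = 96 days remain in 2352.
Full years 2353–2388: 27 common + 9 leap = 27×365 + 9×366 = 13149 days.
Total: 96 + 13149 + 125 = 13370 days.
13370 is a multiple of 7, so 5 May 2389 falls on the same weekday: Friday.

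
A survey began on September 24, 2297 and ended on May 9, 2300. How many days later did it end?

September 24, 2297 → September 24, 2298: 365 days.
September 24, 2298 → September 24, 2299: 365 days.
September 2299: 30 − 24 = 6 days remain.
Then October (31), November (30), December (31), January (31), February 2300 (28), March (31), April (30): 31 + 30 + 31 + 31 + 28 + 31 + 30 = 212 days.
May 1–9, 2300: 9 days.
Residual: 227 days.
Total: 957 days.

957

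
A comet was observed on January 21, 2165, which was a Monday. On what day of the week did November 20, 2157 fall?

Count forward from the earlier date (November 20, 2157) to the later (January 21, 2165):
From November 20, 2157 to November 20, 2164: 7 years, of which 2 contain a Feb 29 — 5×365 + 2×366 = 2557 days.
November 2164: 30 − 20 = 10 days remain.
Then December (31): 31 days.
January 1–21, 2165: 21 days.
Residual: 62 days.
Total: 2619 days.
2619 mod 7 = 1, so 1 day before Monday is Sunday.

Sunday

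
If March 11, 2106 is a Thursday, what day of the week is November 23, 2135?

From March 11, 2106 to March 11, 2135: 29 years, of which 7 contain a Feb 29 — 22×365 + 7×366 = 10592 days.
March 2135: 31 − 11 = 20 days remain.
Then April (30), May (31), June (30), July (31), August (31), September (30), October (31): 30 + 31 + 30 + 31 + 31 + 30 + 31 = 214 days.
November 1–23, 2135: 23 days.
Residual: 257 days.
Total: 10849 days.
10849 mod 7 = 6, so 6 days after Thursday is Wednesday.

Wednesday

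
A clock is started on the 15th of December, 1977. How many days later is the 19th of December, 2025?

Day-of-year of December 15, 1977: 349.
Day-of-year of December 19, 2025: 353.
1977 has 365 days, so 365 − 349 = 16 days remain in 1977.
Full years 1978–2024: 35 common + 12 leap = 35×365 + 12×366 = 17167 days.
Total: 16 + 17167 + 353 = 17536 days.

17536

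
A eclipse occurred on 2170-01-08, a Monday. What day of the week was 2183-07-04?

Friday

From January 8, 2170 to January 8, 2183: 13 years, of which 3 contain a Feb 29 — 10×365 + 3×366 = 4748 days.
January 2183: 31 − 8 = 23 days remain.
Then February 2183 (28), March (31), April (30), May (31), June (30): 28 + 31 + 30 + 31 + 30 = 150 days.
July 1–4, 2183: 4 days.
Residual: 177 days.
Total: 4925 days.
4925 mod 7 = 4, so 4 days after Monday is Friday.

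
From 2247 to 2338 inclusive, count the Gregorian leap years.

Years divisible by 4: 2248, 2252, …, 2336 — 23 in all.
Of these, 2300 is divisible by 100 but not 400, so not leap.
Leap years: 23 − 1 = 22.

22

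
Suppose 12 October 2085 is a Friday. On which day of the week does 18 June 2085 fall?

Count forward from the earlier date (June 18, 2085) to the later (October 12, 2085):
June 2085: 30 − 18 = 12 days remain.
Then July (31), August (31), September (30): 31 + 31 + 30 = 92 days.
October 1–12, 2085: 12 days.
Total: 12 + 92 + 12 = 116 days.
116 mod 7 = 4, so 4 days before Friday is Monday.

Monday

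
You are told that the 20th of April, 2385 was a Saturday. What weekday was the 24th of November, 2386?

Monday

April 2385: 30 − 20 = 10 days remain.
Then 18 full months totalling 549 days.
November 1–24, 2386: 24 days.
Total: 10 + 549 + 24 = 583 days.
583 mod 7 = 2, so 2 days after Saturday is Monday.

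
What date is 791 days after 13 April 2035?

12 June 2037

Count 791 days after April 13, 2035:
April 2035: 30 − 13 = 17 days remain.
Then 25 full months totalling 762 days.
June 1–12, 2037: 12 days.
Total: 17 + 762 + 12 = 791 days.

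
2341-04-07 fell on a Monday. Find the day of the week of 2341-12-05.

Friday

April 2341: 30 − 7 = 23 days remain.
Then May (31), June (30), July (31), August (31), September (30), October (31), November (30): 31 + 30 + 31 + 31 + 30 + 31 + 30 = 214 days.
December 1–5, 2341: 5 days.
Total: 23 + 214 + 5 = 242 days.
242 mod 7 = 4, so 4 days after Monday is Friday.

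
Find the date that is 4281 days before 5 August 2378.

15 November 2366

Count 4281 days before August 5, 2378:
From November 15, 2366 to November 15, 2377: 11 years, of which 3 contain a Feb 29 — 8×365 + 3×366 = 4018 days.
November 2377: 30 − 15 = 15 days remain.
Then December (31), January (31), February 2378 (28), March (31), April (30), May (31), June (30), July (31): 31 + 31 + 28 + 31 + 30 + 31 + 30 + 31 = 243 days.
August 1–5, 2378: 5 days.
Residual: 263 days.
Total: 4281 days.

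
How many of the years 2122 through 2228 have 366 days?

26

Years divisible by 4: 2124, 2128, …, 2228 — 27 in all.
Of these, 2200 is divisible by 100 but not 400, so not leap.
Leap years: 27 − 1 = 26.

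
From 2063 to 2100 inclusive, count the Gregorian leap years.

9

Years divisible by 4 in [2063, 2100]: 2064, 2068, 2072, 2076, 2080, 2084, 2088, 2092, 2096, 2100.
Of these, 2100 is divisible by 100 but not 400, so not leap.
Leap years: 10 − 1 = 9.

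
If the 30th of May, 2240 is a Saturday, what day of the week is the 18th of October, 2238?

Thursday

Count forward from the earlier date (October 18, 2238) to the later (May 30, 2240):
October 18, 2238 → October 18, 2239: 365 days.
October 2239: 31 − 18 = 13 days remain.
Then November (30), December (31), January (31), February 2240 (29), March (31), April (30): 30 + 31 + 31 + 29 + 31 + 30 = 182 days.
May 1–30, 2240: 30 days.
Residual: 225 days.
Total: 590 days.
590 mod 7 = 2, so 2 days before Saturday is Thursday.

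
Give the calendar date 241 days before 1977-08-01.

1976-12-03

Count 241 days before August 1, 1977:
December 1976: 31 − 3 = 28 days remain.
Then January (31), February 1977 (28), March (31), April (30), May (31), June (30), July (31): 31 + 28 + 31 + 30 + 31 + 30 + 31 = 212 days.
August 1, 1977: 1 day.
Residual: 241 days.
Total: 241 days.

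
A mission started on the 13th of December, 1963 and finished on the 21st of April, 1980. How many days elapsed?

From December 13, 1963 to December 13, 1979: 16 years, of which 4 contain a Feb 29 — 12×365 + 4×366 = 5844 days.
December 1979: 31 − 13 = 18 days remain.
Then January (31), February 1980 (29), March (31): 31 + 29 + 31 = 91 days.
April 1–21, 1980: 21 days.
Residual: 130 days.
Total: 5974 days.

5974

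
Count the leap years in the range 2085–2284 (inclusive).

48

Years divisible by 4: 2088, 2092, …, 2284 — 50 in all.
Of these, 2100, 2200 are divisible by 100 but not 400, so not leap.
Leap years: 50 − 2 = 48.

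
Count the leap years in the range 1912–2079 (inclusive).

Years divisible by 4: 1912, 1916, …, 2076 — 42 in all.
2000 is divisible by 400, so still leap.
No century exceptions apply. Count: 42.

42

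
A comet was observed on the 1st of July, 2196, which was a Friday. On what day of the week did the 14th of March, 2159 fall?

Wednesday

Count forward from the earlier date (March 14, 2159) to the later (July 1, 2196):
From March 14, 2159 to March 14, 2196: 37 years, of which 10 contain a Feb 29 — 27×365 + 10×366 = 13515 days.
March 2196: 31 − 14 = 17 days remain.
Then April (30), May (31), June (30): 30 + 31 + 30 = 91 days.
July 1, 2196: 1 day.
Residual: 109 days.
Total: 13624 days.
13624 mod 7 = 2, so 2 days before Friday is Wednesday.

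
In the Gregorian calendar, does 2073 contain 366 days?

No

2073 is not a leap year.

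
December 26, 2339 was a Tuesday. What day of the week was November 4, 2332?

Count forward from the earlier date (November 4, 2332) to the later (December 26, 2339):
Day-of-year of November 4, 2332: 309.
Day-of-year of December 26, 2339: 360.
2332 has 366 days, so 366 − 309 = 57 days remain in 2332.
Full years: 2333: 365; 2334: 365; 2335: 365; 2336: 366; 2337: 365; 2338: 365. Sum = 2191.
Total: 57 + 2191 + 360 = 2608 days.
2608 mod 7 = 4, so 4 days before Tuesday is Friday.

Friday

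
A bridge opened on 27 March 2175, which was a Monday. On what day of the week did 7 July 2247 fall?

Wednesday

Day-of-year of March 27, 2175: 86.
Day-of-year of July 7, 2247: 188.
2175 has 365 days, so 365 − 86 = 279 days remain in 2175.
Full years 2176–2246: 54 common + 17 leap = 54×365 + 17×366 = 25932 days.
Total: 279 + 25932 + 188 = 26399 days.
26399 mod 7 = 2, so 2 days after Monday is Wednesday.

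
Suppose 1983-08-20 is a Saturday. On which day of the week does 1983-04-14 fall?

Thursday

Count forward from the earlier date (April 14, 1983) to the later (August 20, 1983):
April 1983: 30 − 14 = 16 days remain.
Then May (31), June (30), July (31): 31 + 30 + 31 = 92 days.
August 1–20, 1983: 20 days.
Total: 16 + 92 + 20 = 128 days.
128 mod 7 = 2, so 2 days before Saturday is Thursday.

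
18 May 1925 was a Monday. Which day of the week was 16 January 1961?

From May 18, 1925 to May 18, 1960: 35 years, of which 9 contain a Feb 29 — 26×365 + 9×366 = 12784 days.
May 1960: 31 − 18 = 13 days remain.
Then June (30), July (31), August (31), September (30), October (31), November (30), December (31): 30 + 31 + 31 + 30 + 31 + 30 + 31 = 214 days.
January 1–16, 1961: 16 days.
Residual: 243 days.
Total: 13027 days.
13027 is a multiple of 7, so 16 January 1961 falls on the same weekday: Monday.

Monday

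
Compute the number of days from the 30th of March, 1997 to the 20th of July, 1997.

March 1997: 31 − 30 = 1 day remains.
Then April (30), May (31), June (30): 30 + 31 + 30 = 91 days.
July 1–20, 1997: 20 days.
Total: 1 + 91 + 20 = 112 days.

112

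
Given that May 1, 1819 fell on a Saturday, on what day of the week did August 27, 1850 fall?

Tuesday

Day-of-year of May 1, 1819: 121.
Day-of-year of August 27, 1850: 239.
1819 has 365 days, so 365 − 121 = 244 days remain in 1819.
Full years 1820–1849: 22 common + 8 leap = 22×365 + 8×366 = 10958 days.
Total: 244 + 10958 + 239 = 11441 days.
11441 mod 7 = 3, so 3 days after Saturday is Tuesday.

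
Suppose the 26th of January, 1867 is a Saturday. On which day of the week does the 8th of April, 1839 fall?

Count forward from the earlier date (April 8, 1839) to the later (January 26, 1867):
From April 8, 1839 to April 8, 1866: 27 years, of which 7 contain a Feb 29 — 20×365 + 7×366 = 9862 days.
April 1866: 30 − 8 = 22 days remain.
Then May (31), June (30), July (31), August (31), September (30), October (31), November (30), December (31): 31 + 30 + 31 + 31 + 30 + 31 + 30 + 31 = 245 days.
January 1–26, 1867: 26 days.
Residual: 293 days.
Total: 10155 days.
10155 mod 7 = 5, so 5 days before Saturday is Monday.

Monday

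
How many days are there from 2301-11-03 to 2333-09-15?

From November 3, 2301 to November 3, 2332: 31 years, of which 8 contain a Feb 29 — 23×365 + 8×366 = 11323 days.
November 2332: 30 − 3 = 27 days remain.
Then 9 full months totalling 274 days.
September 1–15, 2333: 15 days.
Residual: 316 days.
Total: 11639 days.

11639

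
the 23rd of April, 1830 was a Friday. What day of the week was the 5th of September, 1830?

Sunday

April 1830: 30 − 23 = 7 days remain.
Then May (31), June (30), July (31), August (31): 31 + 30 + 31 + 31 = 123 days.
September 1–5, 1830: 5 days.
Total: 7 + 123 + 5 = 135 days.
135 mod 7 = 2, so 2 days after Friday is Sunday.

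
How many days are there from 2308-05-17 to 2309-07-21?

430

Day-of-year of May 17, 2308: 138.
Day-of-year of July 21, 2309: 202.
2308 has 366 days, so 366 − 138 = 228 days remain in 2308.
Total: 228 + 202 = 430 days.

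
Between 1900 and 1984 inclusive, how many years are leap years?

21

Years divisible by 4: 1900, 1904, …, 1984 — 22 in all.
Of these, 1900 is divisible by 100 but not 400, so not leap.
Leap years: 22 − 1 = 21.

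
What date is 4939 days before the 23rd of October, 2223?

the 15th of April, 2210

Count 4939 days before October 23, 2223:
Day-of-year of April 15, 2210: 105.
Day-of-year of October 23, 2223: 296.
2210 has 365 days, so 365 − 105 = 260 days remain in 2210.
Full years 2211–2222: 9 common + 3 leap = 9×365 + 3×366 = 4383 days.
Total: 260 + 4383 + 296 = 4939 days.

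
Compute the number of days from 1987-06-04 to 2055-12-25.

25041

From June 4, 1987 to June 4, 2055: 68 years, of which 17 contain a Feb 29 — 51×365 + 17×366 = 24837 days.
(2000 is a leap year (divisible by 400).)
June 2055: 30 − 4 = 26 days remain.
Then July (31), August (31), September (30), October (31), November (30): 31 + 31 + 30 + 31 + 30 = 153 days.
December 1–25, 2055: 25 days.
Residual: 204 days.
Total: 25041 days.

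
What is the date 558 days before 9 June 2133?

29 November 2131

Count 558 days before June 9, 2133:
November 2131: 30 − 29 = 1 day remains.
Then 18 full months totalling 548 days.
June 1–9, 2133: 9 days.
Total: 1 + 548 + 9 = 558 days.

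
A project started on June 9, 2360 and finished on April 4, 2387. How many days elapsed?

9795

From June 9, 2360 to June 9, 2386: 26 years, of which 6 contain a Feb 29 — 20×365 + 6×366 = 9496 days.
June 2386: 30 − 9 = 21 days remain.
Then 9 full months totalling 274 days.
April 1–4, 2387: 4 days.
Residual: 299 days.
Total: 9795 days.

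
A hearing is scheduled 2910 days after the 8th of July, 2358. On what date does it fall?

the 26th of June, 2366

Count 2910 days after July 8, 2358:
Day-of-year of July 8, 2358: 189.
Day-of-year of June 26, 2366: 177.
2358 has 365 days, so 365 − 189 = 176 days remain in 2358.
Full years 2359–2365: 5 common + 2 leap = 5×365 + 2×366 = 2557 days.
Total: 176 + 2557 + 177 = 2910 days.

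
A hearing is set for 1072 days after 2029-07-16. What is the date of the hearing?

2032-06-22

Count 1072 days after July 16, 2029:
July 16, 2029 → July 16, 2030: 365 days.
July 16, 2030 → July 16, 2031: 365 days.
July 2031: 31 − 16 = 15 days remain.
Then 10 full months totalling 305 days.
June 1–22, 2032: 22 days.
Residual: 342 days.
Total: 1072 days.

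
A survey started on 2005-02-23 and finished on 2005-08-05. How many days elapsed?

163

February 2005: 28 − 23 = 5 days remain (2005 is not a leap year, so February has 28 days).
Then March (31), April (30), May (31), June (30), July (31): 31 + 30 + 31 + 30 + 31 = 153 days.
August 1–5, 2005: 5 days.
Total: 5 + 153 + 5 = 163 days.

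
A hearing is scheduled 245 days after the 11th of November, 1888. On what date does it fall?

the 14th of July, 1889

Count 245 days after November 11, 1888:
Day-of-year of November 11, 1888: 316.
Day-of-year of July 14, 1889: 195.
1888 has 366 days, so 366 − 316 = 50 days remain in 1888.
Total: 50 + 195 = 245 days.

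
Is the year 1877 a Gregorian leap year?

No

1877 is not a leap year.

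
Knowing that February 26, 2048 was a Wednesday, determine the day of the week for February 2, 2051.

Thursday

February 26, 2048 → February 26, 2049: 366 days (2048 is a leap year).
February 26, 2049 → February 26, 2050: 365 days.
February 2050: 28 − 26 = 2 days remain (2050 is not a leap year, so February has 28 days).
Then 11 full months totalling 337 days.
February 1–2, 2051: 2 days (2051 is not a leap year).
Residual: 341 days.
Total: 1072 days.
1072 mod 7 = 1, so 1 day after Wednesday is Thursday.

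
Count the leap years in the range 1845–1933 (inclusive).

21

Years divisible by 4: 1848, 1852, …, 1932 — 22 in all.
Of these, 1900 is divisible by 100 but not 400, so not leap.
Leap years: 22 − 1 = 21.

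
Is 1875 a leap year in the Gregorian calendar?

No

1875 is not a leap year.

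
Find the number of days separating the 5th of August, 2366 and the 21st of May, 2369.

1020

August 5, 2366 → August 5, 2367: 365 days.
August 5, 2367 → August 5, 2368: 366 days (2368 is a leap year).
August 2368: 31 − 5 = 26 days remain.
Then September (30), October (31), November (30), December (31), January (31), February 2369 (28), March (31), April (30): 30 + 31 + 30 + 31 + 31 + 28 + 31 + 30 = 242 days.
May 1–21, 2369: 21 days.
Residual: 289 days.
Total: 1020 days.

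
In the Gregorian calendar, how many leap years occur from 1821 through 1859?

9

Years divisible by 4 in [1821, 1859]: 1824, 1828, 1832, 1836, 1840, 1844, 1848, 1852, 1856.
No century exceptions apply. Count: 9.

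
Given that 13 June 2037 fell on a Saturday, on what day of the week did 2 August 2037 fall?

Sunday

June 2037: 30 − 13 = 17 days remain.
Then July (31): 31 days.
August 1–2, 2037: 2 days.
Total: 17 + 31 + 2 = 50 days.
50 mod 7 = 1, so 1 day after Saturday is Sunday.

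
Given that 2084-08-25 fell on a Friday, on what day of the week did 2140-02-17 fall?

From August 25, 2084 to August 25, 2139: 55 years, of which 12 contain a Feb 29 — 43×365 + 12×366 = 20087 days.
(2100 is not a leap year (divisible by 100 but not 400).)
August 2139: 31 − 25 = 6 days remain.
Then September (30), October (31), November (30), December (31), January (31): 30 + 31 + 30 + 31 + 31 = 153 days.
February 1–17, 2140: 17 days (2140 is a leap year).
Residual: 176 days.
Total: 20263 days.
20263 mod 7 = 5, so 5 days after Friday is Wednesday.

Wednesday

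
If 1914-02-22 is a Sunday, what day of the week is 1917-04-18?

Wednesday

Day-of-year of February 22, 1914: 53.
Day-of-year of April 18, 1917: 108.
1914 has 365 days, so 365 − 53 = 312 days remain in 1914.
Full years: 1915: 365; 1916: 366. Sum = 731.
Total: 312 + 731 + 108 = 1151 days.
1151 mod 7 = 3, so 3 days after Sunday is Wednesday.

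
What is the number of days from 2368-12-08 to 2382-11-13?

From December 8, 2368 to December 8, 2381: 13 years, of which 3 contain a Feb 29 — 10×365 + 3×366 = 4748 days.
December 2381: 31 − 8 = 23 days remain.
Then 10 full months totalling 304 days.
November 1–13, 2382: 13 days.
Residual: 340 days.
Total: 5088 days.

5088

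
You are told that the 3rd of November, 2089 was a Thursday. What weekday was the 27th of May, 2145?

Thursday

From November 3, 2089 to November 3, 2144: 55 years, of which 13 contain a Feb 29 — 42×365 + 13×366 = 20088 days.
(2100 is not a leap year (divisible by 100 but not 400).)
November 2144: 30 − 3 = 27 days remain.
Then December (31), January (31), February 2145 (28), March (31), April (30): 31 + 31 + 28 + 31 + 30 = 151 days.
May 1–27, 2145: 27 days.
Residual: 205 days.
Total: 20293 days.
20293 is a multiple of 7, so the 27th of May, 2145 falls on the same weekday: Thursday.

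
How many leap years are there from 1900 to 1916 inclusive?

4

Years divisible by 4 in [1900, 1916]: 1900, 1904, 1908, 1912, 1916.
Of these, 1900 is divisible by 100 but not 400, so not leap.
Leap years: 5 − 1 = 4.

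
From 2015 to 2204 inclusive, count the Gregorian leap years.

Years divisible by 4: 2016, 2020, …, 2204 — 48 in all.
Of these, 2100, 2200 are divisible by 100 but not 400, so not leap.
Leap years: 48 − 2 = 46.

46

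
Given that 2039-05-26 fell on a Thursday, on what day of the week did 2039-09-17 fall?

Saturday

May 2039: 31 − 26 = 5 days remain.
Then June (30), July (31), August (31): 30 + 31 + 31 = 92 days.
September 1–17, 2039: 17 days.
Total: 5 + 92 + 17 = 114 days.
114 mod 7 = 2, so 2 days after Thursday is Saturday.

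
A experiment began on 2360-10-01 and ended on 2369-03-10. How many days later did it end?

Day-of-year of October 1, 2360: 275.
Day-of-year of March 10, 2369: 69.
2360 has 366 days, so 366 − 275 = 91 days remain in 2360.
Full years 2361–2368: 6 common + 2 leap = 6×365 + 2×366 = 2922 days.
Total: 91 + 2922 + 69 = 3082 days.

3082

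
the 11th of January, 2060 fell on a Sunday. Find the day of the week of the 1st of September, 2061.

Thursday

Day-of-year of January 11, 2060: 11.
Day-of-year of September 1, 2061: 244.
2060 has 366 days, so 366 − 11 = 355 days remain in 2060.
Total: 355 + 244 = 599 days.
599 mod 7 = 4, so 4 days after Sunday is Thursday.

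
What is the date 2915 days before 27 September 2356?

4 October 2348

Count 2915 days before September 27, 2356:
Day-of-year of October 4, 2348: 278.
Day-of-year of September 27, 2356: 271.
2348 has 366 days, so 366 − 278 = 88 days remain in 2348.
Full years 2349–2355: 6 common + 1 leap = 6×365 + 1×366 = 2556 days.
Total: 88 + 2556 + 271 = 2915 days.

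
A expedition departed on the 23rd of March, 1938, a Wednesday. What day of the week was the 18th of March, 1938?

Count forward from the earlier date (March 18, 1938) to the later (March 23, 1938):
Within March 1938: 23 − 18 = 5 days.
5 mod 7 = 5, so 5 days before Wednesday is Friday.

Friday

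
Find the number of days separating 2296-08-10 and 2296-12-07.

August 2296: 31 − 10 = 21 days remain.
Then September (30), October (31), November (30): 30 + 31 + 30 = 91 days.
December 1–7, 2296: 7 days.
Total: 21 + 91 + 7 = 119 days.

119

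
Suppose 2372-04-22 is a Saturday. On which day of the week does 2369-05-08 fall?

Count forward from the earlier date (May 8, 2369) to the later (April 22, 2372):
Day-of-year of May 8, 2369: 128.
Day-of-year of April 22, 2372: 113.
2369 has 365 days, so 365 − 128 = 237 days remain in 2369.
Full years: 2370: 365; 2371: 365. Sum = 730.
Total: 237 + 730 + 113 = 1080 days.
1080 mod 7 = 2, so 2 days before Saturday is Thursday.

Thursday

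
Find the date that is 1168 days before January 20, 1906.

November 9, 1902

Count 1168 days before January 20, 1906:
November 9, 1902 → November 9, 1903: 365 days.
November 9, 1903 → November 9, 1904: 366 days (1904 is a leap year).
November 9, 1904 → November 9, 1905: 365 days.
November 1905: 30 − 9 = 21 days remain.
Then December (31): 31 days.
January 1–20, 1906: 20 days.
Residual: 72 days.
Total: 1168 days.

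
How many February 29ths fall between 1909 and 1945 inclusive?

9

Years divisible by 4 in [1909, 1945]: 1912, 1916, 1920, 1924, 1928, 1932, 1936, 1940, 1944.
No century exceptions apply. Count: 9.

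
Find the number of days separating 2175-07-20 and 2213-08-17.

Day-of-year of July 20, 2175: 201.
Day-of-year of August 17, 2213: 229.
2175 has 365 days, so 365 − 201 = 164 days remain in 2175.
Full years 2176–2212: 28 common + 9 leap = 28×365 + 9×366 = 13514 days.
Total: 164 + 13514 + 229 = 13907 days.

13907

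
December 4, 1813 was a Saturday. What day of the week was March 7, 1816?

Thursday

December 4, 1813 → December 4, 1814: 365 days.
December 4, 1814 → December 4, 1815: 365 days.
December 1815: 31 − 4 = 27 days remain.
Then January (31), February 1816 (29): 31 + 29 = 60 days.
March 1–7, 1816: 7 days.
Residual: 94 days.
Total: 824 days.
824 mod 7 = 5, so 5 days after Saturday is Thursday.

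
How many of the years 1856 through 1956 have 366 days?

Years divisible by 4: 1856, 1860, …, 1956 — 26 in all.
Of these, 1900 is divisible by 100 but not 400, so not leap.
Leap years: 26 − 1 = 25.

25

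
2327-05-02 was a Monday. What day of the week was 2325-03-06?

Count forward from the earlier date (March 6, 2325) to the later (May 2, 2327):
March 6, 2325 → March 6, 2326: 365 days.
March 6, 2326 → March 6, 2327: 365 days.
March 2327: 31 − 6 = 25 days remain.
Then April (30): 30 days.
May 1–2, 2327: 2 days.
Residual: 57 days.
Total: 787 days.
787 mod 7 = 3, so 3 days before Monday is Friday.

Friday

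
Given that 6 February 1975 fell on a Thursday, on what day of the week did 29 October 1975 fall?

Wednesday

February 1975: 28 − 6 = 22 days remain (1975 is not a leap year, so February has 28 days).
Then March (31), April (30), May (31), June (30), July (31), August (31), September (30): 31 + 30 + 31 + 30 + 31 + 31 + 30 = 214 days.
October 1–29, 1975: 29 days.
Total: 22 + 214 + 29 = 265 days.
265 mod 7 = 6, so 6 days after Thursday is Wednesday.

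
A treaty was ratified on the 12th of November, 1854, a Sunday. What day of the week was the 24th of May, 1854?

Wednesday

Count forward from the earlier date (May 24, 1854) to the later (November 12, 1854):
May 1854: 31 − 24 = 7 days remain.
Then June (30), July (31), August (31), September (30), October (31): 30 + 31 + 31 + 30 + 31 = 153 days.
November 1–12, 1854: 12 days.
Total: 7 + 153 + 12 = 172 days.
172 mod 7 = 4, so 4 days before Sunday is Wednesday.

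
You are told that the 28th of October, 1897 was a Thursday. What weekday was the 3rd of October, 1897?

Count forward from the earlier date (October 3, 1897) to the later (October 28, 1897):
Within October 1897: 28 − 3 = 25 days.
25 mod 7 = 4, so 4 days before Thursday is Sunday.

Sunday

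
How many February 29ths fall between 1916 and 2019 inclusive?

26

Years divisible by 4: 1916, 1920, …, 2016 — 26 in all.
2000 is divisible by 400, so still leap.
No century exceptions apply. Count: 26.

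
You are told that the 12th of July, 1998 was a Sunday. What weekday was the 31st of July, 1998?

Within July 1998: 31 − 12 = 19 days.
19 mod 7 = 5, so 5 days after Sunday is Friday.

Friday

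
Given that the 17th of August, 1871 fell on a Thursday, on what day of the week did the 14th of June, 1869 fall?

Count forward from the earlier date (June 14, 1869) to the later (August 17, 1871):
June 14, 1869 → June 14, 1870: 365 days.
June 14, 1870 → June 14, 1871: 365 days.
June 1871: 30 − 14 = 16 days remain.
Then July (31): 31 days.
August 1–17, 1871: 17 days.
Residual: 64 days.
Total: 794 days.
794 mod 7 = 3, so 3 days before Thursday is Monday.

Monday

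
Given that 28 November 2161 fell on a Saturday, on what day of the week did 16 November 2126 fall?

Count forward from the earlier date (November 16, 2126) to the later (November 28, 2161):
From November 16, 2126 to November 16, 2161: 35 years, of which 9 contain a Feb 29 — 26×365 + 9×366 = 12784 days.
Within November 2161: 28 − 16 = 12 days.
Total: 12796 days.
12796 is a multiple of 7, so 16 November 2126 falls on the same weekday: Saturday.

Saturday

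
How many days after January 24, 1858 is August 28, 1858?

January 1858: 31 − 24 = 7 days remain.
Then February 1858 (28), March (31), April (30), May (31), June (30), July (31): 28 + 31 + 30 + 31 + 30 + 31 = 181 days.
August 1–28, 1858: 28 days.
Total: 7 + 181 + 28 = 216 days.

216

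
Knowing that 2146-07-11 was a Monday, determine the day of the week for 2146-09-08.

Thursday

July 2146: 31 − 11 = 20 days remain.
Then August (31): 31 days.
September 1–8, 2146: 8 days.
Total: 20 + 31 + 8 = 59 days.
59 mod 7 = 3, so 3 days after Monday is Thursday.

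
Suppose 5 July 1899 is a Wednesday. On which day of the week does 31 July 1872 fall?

Count forward from the earlier date (July 31, 1872) to the later (July 5, 1899):
From July 31, 1872 to July 31, 1898: 26 years, of which 6 contain a Feb 29 — 20×365 + 6×366 = 9496 days.
July 1898: 31 − 31 = 0 days remain.
Then 11 full months totalling 334 days.
July 1–5, 1899: 5 days.
Residual: 339 days.
Total: 9835 days.
9835 is a multiple of 7, so 31 July 1872 falls on the same weekday: Wednesday.

Wednesday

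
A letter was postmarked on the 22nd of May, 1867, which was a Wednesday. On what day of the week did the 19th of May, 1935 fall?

Day-of-year of May 22, 1867: 142.
Day-of-year of May 19, 1935: 139.
1867 has 365 days, so 365 − 142 = 223 days remain in 1867.
Full years 1868–1934: 51 common + 16 leap = 51×365 + 16×366 = 24471 days.
Total: 223 + 24471 + 139 = 24833 days.
24833 mod 7 = 4, so 4 days after Wednesday is Sunday.

Sunday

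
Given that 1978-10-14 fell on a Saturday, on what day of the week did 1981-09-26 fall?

October 14, 1978 → October 14, 1979: 365 days.
October 14, 1979 → October 14, 1980: 366 days (1980 is a leap year).
October 1980: 31 − 14 = 17 days remain.
Then 10 full months totalling 304 days.
September 1–26, 1981: 26 days.
Residual: 347 days.
Total: 1078 days.
1078 is a multiple of 7, so 1981-09-26 falls on the same weekday: Saturday.

Saturday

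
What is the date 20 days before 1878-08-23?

1878-08-03

Count 20 days before August 23, 1878:
Within August 1878: 23 − 3 = 20 days.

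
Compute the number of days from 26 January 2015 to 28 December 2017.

1067

January 26, 2015 → January 26, 2016: 365 days.
January 26, 2016 → January 26, 2017: 366 days (2016 is a leap year).
January 2017: 31 − 26 = 5 days remain.
Then 10 full months totalling 303 days.
December 1–28, 2017: 28 days.
Residual: 336 days.
Total: 1067 days.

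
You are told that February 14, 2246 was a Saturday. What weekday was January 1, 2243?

Count forward from the earlier date (January 1, 2243) to the later (February 14, 2246):
Day-of-year of January 1, 2243: 1.
Day-of-year of February 14, 2246: 45.
2243 has 365 days, so 365 − 1 = 364 days remain in 2243.
Full years: 2244: 366; 2245: 365. Sum = 731.
Total: 364 + 731 + 45 = 1140 days.
1140 mod 7 = 6, so 6 days before Saturday is Sunday.

Sunday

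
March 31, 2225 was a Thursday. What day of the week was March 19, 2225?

Saturday

Count forward from the earlier date (March 19, 2225) to the later (March 31, 2225):
Within March 2225: 31 − 19 = 12 days.
12 mod 7 = 5, so 5 days before Thursday is Saturday.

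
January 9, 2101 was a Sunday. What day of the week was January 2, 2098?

Count forward from the earlier date (January 2, 2098) to the later (January 9, 2101):
January 2, 2098 → January 2, 2099: 365 days.
January 2, 2099 → January 2, 2100: 365 days.
January 2, 2100 → January 2, 2101: 365 days (2100 is not a leap year (divisible by 100 but not 400)).
Within January 2101: 9 − 2 = 7 days.
Total: 1102 days.
1102 mod 7 = 3, so 3 days before Sunday is Thursday.

Thursday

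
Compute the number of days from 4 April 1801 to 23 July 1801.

April 1801: 30 − 4 = 26 days remain.
Then May (31), June (30): 31 + 30 = 61 days.
July 1–23, 1801: 23 days.
Total: 26 + 61 + 23 = 110 days.

110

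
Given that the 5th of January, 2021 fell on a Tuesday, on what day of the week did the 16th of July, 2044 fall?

Day-of-year of January 5, 2021: 5.
Day-of-year of July 16, 2044: 198.
2021 has 365 days, so 365 − 5 = 360 days remain in 2021.
Full years 2022–2043: 17 common + 5 leap = 17×365 + 5×366 = 8035 days.
Total: 360 + 8035 + 198 = 8593 days.
8593 mod 7 = 4, so 4 days after Tuesday is Saturday.

Saturday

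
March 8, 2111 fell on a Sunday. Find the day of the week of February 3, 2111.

Count forward from the earlier date (February 3, 2111) to the later (March 8, 2111):
February 2111: 28 − 3 = 25 days remain (2111 is not a leap year, so February has 28 days).
March 1–8, 2111: 8 days.
Total: 25 + 8 = 33 days.
33 mod 7 = 5, so 5 days before Sunday is Tuesday.

Tuesday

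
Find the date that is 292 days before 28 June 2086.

9 September 2085

Count 292 days before June 28, 2086:
September 2085: 30 − 9 = 21 days remain.
Then October (31), November (30), December (31), January (31), February 2086 (28), March (31), April (30), May (31): 31 + 30 + 31 + 31 + 28 + 31 + 30 + 31 = 243 days.
June 1–28, 2086: 28 days.
Residual: 292 days.
Total: 292 days.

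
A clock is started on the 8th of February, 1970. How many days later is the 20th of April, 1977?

2628

Day-of-year of February 8, 1970: 39.
Day-of-year of April 20, 1977: 110.
1970 has 365 days, so 365 − 39 = 326 days remain in 1970.
Full years: 1971: 365; 1972: 366; 1973: 365; 1974: 365; 1975: 365; 1976: 366. Sum = 2192.
Total: 326 + 2192 + 110 = 2628 days.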